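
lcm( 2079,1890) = 20790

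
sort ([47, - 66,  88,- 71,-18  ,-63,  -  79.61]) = [ - 79.61,- 71, - 66, -63,-18,47,  88]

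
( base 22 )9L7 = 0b1001011011001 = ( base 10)4825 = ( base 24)891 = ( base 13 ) 2272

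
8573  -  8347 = 226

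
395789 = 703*563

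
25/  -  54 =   -  25/54 = -0.46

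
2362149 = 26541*89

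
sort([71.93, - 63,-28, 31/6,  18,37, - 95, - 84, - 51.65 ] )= [  -  95 , - 84, - 63, - 51.65, - 28,31/6, 18, 37,  71.93 ]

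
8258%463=387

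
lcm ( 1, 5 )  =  5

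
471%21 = 9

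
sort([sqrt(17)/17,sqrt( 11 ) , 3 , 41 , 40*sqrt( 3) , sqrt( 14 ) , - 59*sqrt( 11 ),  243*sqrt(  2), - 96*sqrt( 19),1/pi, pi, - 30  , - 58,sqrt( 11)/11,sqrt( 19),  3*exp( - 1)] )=[-96 *sqrt( 19), - 59*sqrt( 11 ),  -  58, - 30, sqrt( 17)/17,sqrt( 11)/11,1/pi,3*exp( - 1 ), 3, pi,sqrt( 11 ),sqrt ( 14), sqrt(19),41  ,  40*sqrt( 3),243 * sqrt( 2)]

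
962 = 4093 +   -  3131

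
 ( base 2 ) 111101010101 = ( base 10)3925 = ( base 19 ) agb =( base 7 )14305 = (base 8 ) 7525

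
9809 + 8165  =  17974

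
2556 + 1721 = 4277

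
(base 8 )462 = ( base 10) 306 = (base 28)aq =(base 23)D7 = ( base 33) 99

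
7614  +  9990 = 17604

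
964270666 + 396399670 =1360670336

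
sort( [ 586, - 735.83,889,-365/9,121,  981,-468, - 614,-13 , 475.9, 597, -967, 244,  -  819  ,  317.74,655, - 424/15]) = [ - 967,  -  819,- 735.83,  -  614, - 468, - 365/9,-424/15,  -  13,121,244,317.74, 475.9 , 586,597, 655,  889, 981]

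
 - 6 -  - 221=215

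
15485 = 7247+8238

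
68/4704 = 17/1176 = 0.01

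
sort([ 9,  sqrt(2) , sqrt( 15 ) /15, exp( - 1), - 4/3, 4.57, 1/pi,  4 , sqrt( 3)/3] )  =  [ - 4/3, sqrt(15)/15 , 1/pi,exp ( - 1),sqrt( 3)/3 , sqrt( 2 ), 4, 4.57, 9 ] 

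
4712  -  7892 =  - 3180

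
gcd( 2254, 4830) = 322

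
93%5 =3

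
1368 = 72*19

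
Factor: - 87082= - 2^1*43541^1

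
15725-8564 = 7161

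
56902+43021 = 99923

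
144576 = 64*2259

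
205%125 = 80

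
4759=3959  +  800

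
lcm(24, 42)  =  168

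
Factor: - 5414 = -2^1* 2707^1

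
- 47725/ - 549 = 47725/549=86.93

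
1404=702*2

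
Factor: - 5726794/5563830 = -3^( - 1)*5^( - 1 )*89^1*191^( - 1)*971^( - 1) * 32173^1 =- 2863397/2781915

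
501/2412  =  167/804  =  0.21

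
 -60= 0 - 60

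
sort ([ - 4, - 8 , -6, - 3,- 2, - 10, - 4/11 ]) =[ - 10, - 8, - 6, - 4,- 3, - 2, - 4/11 ] 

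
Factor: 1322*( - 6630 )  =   - 8764860= -  2^2*3^1*5^1 * 13^1*17^1*661^1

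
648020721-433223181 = 214797540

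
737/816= 737/816 = 0.90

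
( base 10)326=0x146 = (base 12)232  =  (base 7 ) 644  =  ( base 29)b7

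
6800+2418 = 9218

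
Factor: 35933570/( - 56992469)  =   - 2^1*5^1*37^(- 1) * 1669^1* 2153^1*1540337^( - 1)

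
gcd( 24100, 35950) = 50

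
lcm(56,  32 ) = 224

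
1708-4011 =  - 2303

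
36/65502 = 2/3639  =  0.00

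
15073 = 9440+5633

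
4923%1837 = 1249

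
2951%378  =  305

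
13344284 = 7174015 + 6170269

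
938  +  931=1869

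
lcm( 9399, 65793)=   65793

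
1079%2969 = 1079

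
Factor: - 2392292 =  - 2^2 * 7^1*85439^1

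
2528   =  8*316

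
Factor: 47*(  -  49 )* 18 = -2^1*3^2*7^2*47^1 = - 41454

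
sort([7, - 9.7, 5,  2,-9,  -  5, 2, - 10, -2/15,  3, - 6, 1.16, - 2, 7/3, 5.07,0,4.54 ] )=[-10, - 9.7, - 9, - 6, -5, - 2, - 2/15,  0 , 1.16,2, 2,  7/3,3, 4.54,5 , 5.07, 7 ]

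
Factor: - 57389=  - 57389^1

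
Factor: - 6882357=-3^1*103^1*22273^1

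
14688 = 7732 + 6956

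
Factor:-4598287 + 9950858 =7^1*337^1*2269^1 = 5352571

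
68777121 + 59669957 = 128447078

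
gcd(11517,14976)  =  3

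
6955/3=2318 + 1/3  =  2318.33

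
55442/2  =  27721=   27721.00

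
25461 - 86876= -61415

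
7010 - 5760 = 1250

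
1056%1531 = 1056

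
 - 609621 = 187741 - 797362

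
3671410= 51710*71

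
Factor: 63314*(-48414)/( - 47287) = 3065283996/47287 = 2^2*3^1*8069^1*31657^1*47287^( - 1 ) 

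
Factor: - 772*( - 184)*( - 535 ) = -75995680 = -2^5*5^1*23^1*107^1*193^1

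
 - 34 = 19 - 53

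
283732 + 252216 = 535948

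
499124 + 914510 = 1413634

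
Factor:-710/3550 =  - 5^(-1 ) = -1/5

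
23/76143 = 23/76143  =  0.00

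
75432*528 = 39828096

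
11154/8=5577/4 = 1394.25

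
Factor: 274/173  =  2^1*137^1*173^( - 1) 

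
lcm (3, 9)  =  9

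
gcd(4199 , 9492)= 1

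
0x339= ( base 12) 589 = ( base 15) 3a0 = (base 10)825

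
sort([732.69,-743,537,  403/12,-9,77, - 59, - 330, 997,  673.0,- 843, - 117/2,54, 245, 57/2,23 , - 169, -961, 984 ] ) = [-961, - 843, - 743, - 330, -169, - 59, - 117/2, - 9,23,57/2, 403/12,54,77, 245, 537,673.0,732.69, 984, 997]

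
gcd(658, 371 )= 7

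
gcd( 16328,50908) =52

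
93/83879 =93/83879 =0.00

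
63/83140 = 63/83140 =0.00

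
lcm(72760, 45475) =363800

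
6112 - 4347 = 1765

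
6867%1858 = 1293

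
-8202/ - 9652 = 4101/4826=0.85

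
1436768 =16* 89798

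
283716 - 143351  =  140365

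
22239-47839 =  - 25600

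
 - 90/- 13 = 90/13 = 6.92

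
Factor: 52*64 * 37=2^8*13^1*37^1=123136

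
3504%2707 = 797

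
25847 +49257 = 75104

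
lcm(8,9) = 72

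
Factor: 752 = 2^4*47^1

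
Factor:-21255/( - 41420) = 39/76 = 2^(  -  2)  *3^1*13^1*19^( - 1 ) 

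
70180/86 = 816 + 2/43 = 816.05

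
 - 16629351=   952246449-968875800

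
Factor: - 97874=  - 2^1 *7^1*6991^1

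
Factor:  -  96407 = - 17^1*53^1*107^1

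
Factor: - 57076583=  - 73^1*199^1*3929^1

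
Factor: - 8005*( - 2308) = 2^2*5^1*577^1*1601^1 = 18475540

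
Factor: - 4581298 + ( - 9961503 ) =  - 7^1*13^1  *  159811^1 = - 14542801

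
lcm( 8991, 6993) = 62937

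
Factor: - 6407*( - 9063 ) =3^2*19^1*43^1*53^1*149^1 =58066641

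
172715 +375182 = 547897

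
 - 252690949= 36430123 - 289121072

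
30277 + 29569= 59846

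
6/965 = 6/965= 0.01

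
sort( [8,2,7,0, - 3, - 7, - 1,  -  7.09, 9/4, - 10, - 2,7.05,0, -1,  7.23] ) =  [ - 10, - 7.09  , - 7, - 3, -2, - 1 ,  -  1,0,0,2,  9/4,7,  7.05,  7.23, 8]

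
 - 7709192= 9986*( - 772)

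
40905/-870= - 2727/58 = -47.02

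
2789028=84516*33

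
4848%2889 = 1959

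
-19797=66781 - 86578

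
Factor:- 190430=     -  2^1*5^1*137^1  *139^1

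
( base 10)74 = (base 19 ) 3h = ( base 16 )4A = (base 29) 2g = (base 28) 2i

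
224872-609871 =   -  384999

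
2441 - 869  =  1572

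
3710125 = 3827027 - 116902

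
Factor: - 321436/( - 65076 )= 3^( - 1 ) * 11^ ( - 1 )*163^1  =  163/33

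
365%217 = 148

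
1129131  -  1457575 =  - 328444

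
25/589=25/589 =0.04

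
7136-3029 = 4107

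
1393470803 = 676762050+716708753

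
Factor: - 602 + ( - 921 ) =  - 1523 = - 1523^1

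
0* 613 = 0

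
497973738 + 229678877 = 727652615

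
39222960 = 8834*4440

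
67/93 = 67/93 = 0.72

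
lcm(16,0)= 0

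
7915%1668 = 1243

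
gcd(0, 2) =2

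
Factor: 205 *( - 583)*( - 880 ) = 105173200= 2^4*5^2*11^2*41^1*53^1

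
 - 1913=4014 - 5927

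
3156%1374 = 408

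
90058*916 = 82493128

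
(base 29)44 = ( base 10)120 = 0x78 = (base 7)231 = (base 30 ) 40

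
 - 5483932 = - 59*92948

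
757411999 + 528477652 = 1285889651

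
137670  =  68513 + 69157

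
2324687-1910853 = 413834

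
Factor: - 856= - 2^3 * 107^1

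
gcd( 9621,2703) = 3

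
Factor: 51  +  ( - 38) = 13 =13^1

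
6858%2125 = 483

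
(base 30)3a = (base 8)144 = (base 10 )100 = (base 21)4G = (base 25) 40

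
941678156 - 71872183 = 869805973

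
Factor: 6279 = 3^1*7^1*13^1*23^1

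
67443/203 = 67443/203  =  332.23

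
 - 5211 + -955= -6166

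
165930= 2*82965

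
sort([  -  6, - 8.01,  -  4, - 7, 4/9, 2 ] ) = [-8.01,  -  7 , - 6, - 4,4/9,2 ]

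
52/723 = 52/723 = 0.07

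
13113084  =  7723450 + 5389634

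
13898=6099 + 7799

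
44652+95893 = 140545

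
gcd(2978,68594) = 2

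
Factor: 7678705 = 5^1*1535741^1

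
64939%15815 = 1679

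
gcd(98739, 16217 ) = 1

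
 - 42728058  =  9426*(  -  4533)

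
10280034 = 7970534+2309500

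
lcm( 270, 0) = 0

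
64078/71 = 902 + 36/71 = 902.51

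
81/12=27/4 =6.75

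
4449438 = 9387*474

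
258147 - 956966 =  - 698819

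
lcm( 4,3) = 12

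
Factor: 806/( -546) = -31/21 = - 3^(-1)*7^( - 1 ) * 31^1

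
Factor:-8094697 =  - 13^1*622669^1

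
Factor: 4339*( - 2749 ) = -2749^1*4339^1 =- 11927911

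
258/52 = 4 + 25/26 = 4.96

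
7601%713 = 471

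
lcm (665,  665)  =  665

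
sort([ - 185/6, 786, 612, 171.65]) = [ - 185/6,171.65, 612,786 ] 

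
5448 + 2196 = 7644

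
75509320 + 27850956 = 103360276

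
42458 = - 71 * ( - 598)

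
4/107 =4/107 = 0.04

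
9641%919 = 451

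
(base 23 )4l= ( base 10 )113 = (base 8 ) 161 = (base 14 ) 81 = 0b1110001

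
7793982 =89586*87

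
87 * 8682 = 755334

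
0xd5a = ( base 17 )BE1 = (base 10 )3418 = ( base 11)2628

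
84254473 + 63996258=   148250731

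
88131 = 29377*3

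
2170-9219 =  - 7049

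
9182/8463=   9182/8463=1.08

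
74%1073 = 74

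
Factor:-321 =-3^1*107^1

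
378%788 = 378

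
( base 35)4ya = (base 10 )6100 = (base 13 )2a13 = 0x17d4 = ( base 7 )23533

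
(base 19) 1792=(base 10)9559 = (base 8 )22527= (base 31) 9tb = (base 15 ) 2C74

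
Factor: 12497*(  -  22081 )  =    -  71^1*311^1*12497^1 = - 275946257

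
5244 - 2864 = 2380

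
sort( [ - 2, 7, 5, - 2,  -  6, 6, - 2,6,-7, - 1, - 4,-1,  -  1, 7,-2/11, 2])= [ - 7,-6,  -  4, - 2,  -  2,-2, - 1, - 1 ,-1, - 2/11,2, 5, 6, 6,7, 7] 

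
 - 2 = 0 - 2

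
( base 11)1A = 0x15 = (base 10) 21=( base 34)L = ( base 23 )l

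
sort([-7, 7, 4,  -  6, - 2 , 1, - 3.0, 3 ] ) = [  -  7, - 6, - 3.0, - 2,  1 , 3 , 4, 7 ] 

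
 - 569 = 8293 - 8862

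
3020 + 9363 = 12383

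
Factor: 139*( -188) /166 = - 2^1*47^1*83^( - 1 )*139^1 = - 13066/83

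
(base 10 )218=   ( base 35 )68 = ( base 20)AI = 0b11011010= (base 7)431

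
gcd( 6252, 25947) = 3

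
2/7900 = 1/3950 = 0.00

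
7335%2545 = 2245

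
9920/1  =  9920 = 9920.00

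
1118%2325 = 1118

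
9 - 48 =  - 39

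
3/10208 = 3/10208 = 0.00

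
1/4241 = 1/4241 = 0.00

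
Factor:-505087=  - 11^1*17^1*37^1*73^1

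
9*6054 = 54486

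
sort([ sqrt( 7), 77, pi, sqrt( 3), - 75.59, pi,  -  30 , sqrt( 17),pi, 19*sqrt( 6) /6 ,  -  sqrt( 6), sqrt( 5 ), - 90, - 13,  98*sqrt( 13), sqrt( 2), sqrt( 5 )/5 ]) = [-90, - 75.59 ,- 30, - 13, - sqrt( 6 ), sqrt( 5)/5,sqrt (2),sqrt( 3), sqrt( 5),sqrt(7),pi,pi, pi, sqrt(17 ), 19* sqrt( 6 ) /6, 77,98*sqrt( 13)]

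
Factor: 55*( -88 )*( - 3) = 14520= 2^3*3^1*5^1*11^2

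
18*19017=342306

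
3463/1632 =3463/1632  =  2.12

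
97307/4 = 24326 + 3/4 =24326.75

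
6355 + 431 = 6786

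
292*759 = 221628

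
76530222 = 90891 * 842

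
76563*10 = 765630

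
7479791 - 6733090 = 746701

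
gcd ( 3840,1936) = 16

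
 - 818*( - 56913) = 46554834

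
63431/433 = 63431/433= 146.49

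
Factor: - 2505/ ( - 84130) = 2^ (-1)*3^1*47^( - 1) * 167^1*179^( - 1)= 501/16826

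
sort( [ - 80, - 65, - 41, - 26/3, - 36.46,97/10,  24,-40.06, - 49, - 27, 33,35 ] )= [ - 80,-65, - 49, - 41, - 40.06, - 36.46, -27, - 26/3,97/10, 24,33, 35 ] 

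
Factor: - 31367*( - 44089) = 7^1 * 4481^1 * 44089^1 = 1382939663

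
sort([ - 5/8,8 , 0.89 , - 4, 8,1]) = [ - 4, - 5/8 , 0.89,1, 8, 8 ] 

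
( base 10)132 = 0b10000100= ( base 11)110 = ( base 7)246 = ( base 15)8C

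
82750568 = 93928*881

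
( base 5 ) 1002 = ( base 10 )127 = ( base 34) 3P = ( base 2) 1111111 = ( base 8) 177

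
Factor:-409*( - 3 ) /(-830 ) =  - 1227/830 = - 2^ ( - 1) * 3^1*5^( - 1)* 83^(- 1)*409^1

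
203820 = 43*4740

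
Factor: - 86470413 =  - 3^1*28823471^1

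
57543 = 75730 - 18187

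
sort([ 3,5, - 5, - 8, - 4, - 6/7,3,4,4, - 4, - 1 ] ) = [ - 8, - 5, - 4, - 4, - 1, - 6/7, 3,3, 4,4, 5]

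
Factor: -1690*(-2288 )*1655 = 6399421600 = 2^5 * 5^2*11^1*13^3*331^1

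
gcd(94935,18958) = 1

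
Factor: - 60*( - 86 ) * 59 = 304440 = 2^3*3^1*5^1*  43^1*59^1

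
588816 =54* 10904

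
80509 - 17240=63269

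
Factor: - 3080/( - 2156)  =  10/7=2^1*5^1*7^(  -  1)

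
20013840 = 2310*8664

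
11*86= 946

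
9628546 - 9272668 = 355878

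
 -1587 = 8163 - 9750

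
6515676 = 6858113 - 342437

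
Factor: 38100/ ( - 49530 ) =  - 10/13  =  - 2^1 * 5^1*13^(-1 )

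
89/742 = 89/742 = 0.12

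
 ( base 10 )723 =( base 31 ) NA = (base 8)1323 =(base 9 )883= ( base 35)KN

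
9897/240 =41 + 19/80 = 41.24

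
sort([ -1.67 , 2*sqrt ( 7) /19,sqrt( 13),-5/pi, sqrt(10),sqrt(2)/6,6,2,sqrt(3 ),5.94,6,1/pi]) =[ - 1.67, - 5/pi,sqrt( 2)/6, 2 *sqrt( 7)/19,1/pi,  sqrt(3),2,  sqrt( 10), sqrt(13), 5.94,6, 6] 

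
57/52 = 1 + 5/52 = 1.10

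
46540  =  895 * 52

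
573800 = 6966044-6392244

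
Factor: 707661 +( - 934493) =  - 226832 = - 2^4*14177^1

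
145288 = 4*36322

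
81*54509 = 4415229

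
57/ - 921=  - 1 + 288/307 = -0.06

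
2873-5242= -2369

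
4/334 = 2/167 = 0.01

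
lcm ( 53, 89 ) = 4717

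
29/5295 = 29/5295= 0.01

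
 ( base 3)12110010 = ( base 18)c4c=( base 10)3972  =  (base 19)b01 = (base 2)111110000100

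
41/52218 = 41/52218 = 0.00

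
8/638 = 4/319   =  0.01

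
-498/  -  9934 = 249/4967 = 0.05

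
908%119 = 75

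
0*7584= 0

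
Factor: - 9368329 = -9368329^1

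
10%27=10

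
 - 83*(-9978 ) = 828174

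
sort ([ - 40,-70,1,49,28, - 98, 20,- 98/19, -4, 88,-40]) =[ - 98, - 70, - 40,-40,- 98/19,-4, 1,20,28, 49,  88]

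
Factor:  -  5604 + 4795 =-809  =  - 809^1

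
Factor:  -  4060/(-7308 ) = 3^ ( - 2)*5^1 = 5/9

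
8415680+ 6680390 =15096070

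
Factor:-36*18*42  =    -  27216 = - 2^4*3^5* 7^1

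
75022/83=903+ 73/83= 903.88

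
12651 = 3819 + 8832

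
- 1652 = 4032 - 5684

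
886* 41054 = 36373844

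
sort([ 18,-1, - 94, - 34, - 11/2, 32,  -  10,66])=[-94, - 34, - 10 , - 11/2, - 1,  18,32, 66]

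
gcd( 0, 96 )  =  96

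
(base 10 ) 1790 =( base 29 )23L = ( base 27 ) 2C8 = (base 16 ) 6FE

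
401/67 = 5 + 66/67 = 5.99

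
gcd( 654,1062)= 6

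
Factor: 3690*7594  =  2^2*3^2*5^1*41^1 *3797^1  =  28021860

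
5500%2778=2722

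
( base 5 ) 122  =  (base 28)19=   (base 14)29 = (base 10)37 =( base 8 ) 45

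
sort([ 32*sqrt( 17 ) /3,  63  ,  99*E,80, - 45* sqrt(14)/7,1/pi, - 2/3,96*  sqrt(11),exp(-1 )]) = [ - 45*sqrt(14)/7, - 2/3, 1/pi, exp(  -  1 ),32*sqrt(17)/3,  63,80,  99*  E  ,  96*sqrt(11 )]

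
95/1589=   95/1589  =  0.06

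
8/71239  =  8/71239 = 0.00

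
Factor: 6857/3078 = 2^( - 1)*3^( - 4 )*19^( - 1)*6857^1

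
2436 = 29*84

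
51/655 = 51/655 = 0.08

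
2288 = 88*26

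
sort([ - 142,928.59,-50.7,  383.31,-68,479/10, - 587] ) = [ - 587, - 142, - 68, - 50.7 , 479/10,383.31,928.59]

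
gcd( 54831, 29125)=1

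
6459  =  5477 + 982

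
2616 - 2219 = 397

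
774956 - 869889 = - 94933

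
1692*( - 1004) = -1698768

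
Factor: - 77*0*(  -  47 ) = 0=0^1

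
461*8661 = 3992721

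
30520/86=354 + 38/43=354.88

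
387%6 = 3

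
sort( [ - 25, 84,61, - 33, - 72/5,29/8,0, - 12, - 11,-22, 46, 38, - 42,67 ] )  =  [ - 42,- 33, - 25, - 22 ,-72/5, - 12,-11,  0,29/8, 38,  46,61,67,84 ] 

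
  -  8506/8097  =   - 8506/8097 = - 1.05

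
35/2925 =7/585 =0.01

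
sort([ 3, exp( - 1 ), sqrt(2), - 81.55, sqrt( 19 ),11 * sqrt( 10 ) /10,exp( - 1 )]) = [ - 81.55, exp( - 1), exp( - 1)  ,  sqrt( 2 ), 3, 11*sqrt( 10 )/10,sqrt( 19) ]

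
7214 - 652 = 6562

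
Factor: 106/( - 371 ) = - 2/7 = -2^1*7^(  -  1 )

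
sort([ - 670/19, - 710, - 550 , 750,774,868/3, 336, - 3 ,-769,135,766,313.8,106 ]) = [  -  769, - 710,-550, - 670/19,-3, 106, 135,868/3,313.8,336 , 750,766,774 ] 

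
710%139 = 15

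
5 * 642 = 3210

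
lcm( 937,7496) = 7496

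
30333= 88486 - 58153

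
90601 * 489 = 44303889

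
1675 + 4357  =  6032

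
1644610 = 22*74755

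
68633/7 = 68633/7=9804.71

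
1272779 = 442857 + 829922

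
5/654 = 5/654 = 0.01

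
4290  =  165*26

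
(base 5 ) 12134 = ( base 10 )919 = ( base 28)14N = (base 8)1627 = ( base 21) 21G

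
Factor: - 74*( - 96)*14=2^7 * 3^1*7^1*37^1 = 99456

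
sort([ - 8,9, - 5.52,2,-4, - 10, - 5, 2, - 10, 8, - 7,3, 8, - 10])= [ - 10, - 10, - 10, - 8, - 7, - 5.52,  -  5 , - 4 , 2 , 2, 3,8,8, 9]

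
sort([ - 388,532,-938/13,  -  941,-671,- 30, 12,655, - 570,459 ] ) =[ - 941, - 671, - 570,-388, - 938/13,-30,  12,459, 532,655] 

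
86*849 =73014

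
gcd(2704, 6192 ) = 16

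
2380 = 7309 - 4929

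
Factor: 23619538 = 2^1*11809769^1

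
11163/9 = 1240 + 1/3 = 1240.33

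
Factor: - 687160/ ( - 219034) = 343580/109517 =2^2 *5^1 * 41^1*419^1*109517^( - 1)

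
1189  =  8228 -7039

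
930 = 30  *31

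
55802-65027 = -9225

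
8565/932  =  9 + 177/932 = 9.19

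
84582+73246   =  157828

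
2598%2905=2598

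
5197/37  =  140  +  17/37 = 140.46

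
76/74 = 38/37 = 1.03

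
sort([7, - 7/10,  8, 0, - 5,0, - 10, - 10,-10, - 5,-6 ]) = [ - 10, - 10,-10 , - 6, - 5, - 5, - 7/10,0, 0, 7, 8 ]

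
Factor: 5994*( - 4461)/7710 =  - 4456539/1285 = - 3^4*5^(-1 )*37^1* 257^( - 1)*1487^1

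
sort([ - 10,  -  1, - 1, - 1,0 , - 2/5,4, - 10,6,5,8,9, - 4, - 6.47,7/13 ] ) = [ - 10, - 10, - 6.47, - 4, - 1, - 1, - 1, - 2/5,0,7/13,4,5 , 6 , 8, 9 ] 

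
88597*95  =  8416715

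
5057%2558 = 2499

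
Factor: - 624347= - 624347^1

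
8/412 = 2/103 = 0.02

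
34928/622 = 17464/311 = 56.15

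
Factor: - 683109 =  - 3^2 *7^2*1549^1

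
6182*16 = 98912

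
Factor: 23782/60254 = 11^1*23^1*641^(-1) = 253/641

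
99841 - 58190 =41651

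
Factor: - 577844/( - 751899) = 2^2 * 3^( - 1)*41^ ( - 1) *6113^ ( - 1 )*144461^1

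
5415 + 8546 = 13961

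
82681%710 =321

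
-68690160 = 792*( - 86730 ) 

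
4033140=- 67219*( - 60)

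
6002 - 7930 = -1928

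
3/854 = 3/854 = 0.00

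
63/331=63/331 =0.19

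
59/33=59/33 = 1.79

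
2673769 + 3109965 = 5783734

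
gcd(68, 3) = 1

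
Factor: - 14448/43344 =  - 1/3  =  -  3^( - 1 )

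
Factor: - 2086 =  -2^1*7^1*149^1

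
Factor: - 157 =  - 157^1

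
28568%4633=770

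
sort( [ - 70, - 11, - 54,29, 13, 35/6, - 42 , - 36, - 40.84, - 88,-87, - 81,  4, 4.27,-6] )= [ - 88, - 87, - 81,-70, - 54,  -  42, - 40.84, - 36, - 11, - 6,4, 4.27, 35/6, 13,29 ]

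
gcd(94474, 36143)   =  1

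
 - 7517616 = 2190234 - 9707850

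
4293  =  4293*1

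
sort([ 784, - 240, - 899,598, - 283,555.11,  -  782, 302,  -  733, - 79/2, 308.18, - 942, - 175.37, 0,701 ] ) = [ - 942, - 899, - 782, - 733, - 283 ,-240,-175.37, - 79/2, 0, 302 , 308.18, 555.11, 598,  701,784]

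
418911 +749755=1168666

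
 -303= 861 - 1164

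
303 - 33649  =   - 33346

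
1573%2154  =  1573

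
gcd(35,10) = 5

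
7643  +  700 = 8343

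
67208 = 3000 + 64208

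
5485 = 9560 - 4075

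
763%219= 106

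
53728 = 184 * 292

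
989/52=989/52 = 19.02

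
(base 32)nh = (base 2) 1011110001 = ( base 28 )QP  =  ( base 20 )1HD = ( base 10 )753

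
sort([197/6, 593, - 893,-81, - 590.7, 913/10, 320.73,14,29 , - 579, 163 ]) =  [  -  893, - 590.7,- 579, - 81, 14, 29, 197/6, 913/10, 163, 320.73,  593] 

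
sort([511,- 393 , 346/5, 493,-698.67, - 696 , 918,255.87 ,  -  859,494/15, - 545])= [ - 859  , - 698.67, - 696,  -  545,  -  393,494/15, 346/5 , 255.87, 493 , 511, 918]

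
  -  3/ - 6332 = 3/6332 = 0.00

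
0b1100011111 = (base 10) 799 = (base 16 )31F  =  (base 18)287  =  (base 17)2D0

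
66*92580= 6110280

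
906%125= 31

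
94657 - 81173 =13484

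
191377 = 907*211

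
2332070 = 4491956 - 2159886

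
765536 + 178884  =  944420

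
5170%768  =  562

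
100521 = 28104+72417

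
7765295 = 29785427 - 22020132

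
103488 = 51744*2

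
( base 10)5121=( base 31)5a6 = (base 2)1010000000001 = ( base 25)84L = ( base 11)3936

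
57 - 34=23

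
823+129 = 952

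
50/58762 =25/29381 = 0.00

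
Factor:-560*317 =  - 2^4* 5^1 * 7^1*317^1 = - 177520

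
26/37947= 2/2919 = 0.00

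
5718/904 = 6+ 147/452 =6.33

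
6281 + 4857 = 11138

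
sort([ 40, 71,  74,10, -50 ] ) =[ - 50 , 10,40, 71, 74] 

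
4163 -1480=2683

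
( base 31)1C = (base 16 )2B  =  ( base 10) 43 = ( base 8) 53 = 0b101011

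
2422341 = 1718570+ 703771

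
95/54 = 95/54  =  1.76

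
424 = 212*2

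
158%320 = 158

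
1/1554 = 1/1554 = 0.00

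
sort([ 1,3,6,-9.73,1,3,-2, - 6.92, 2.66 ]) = [ - 9.73 ,-6.92  ,-2 , 1,1 , 2.66,3  ,  3, 6]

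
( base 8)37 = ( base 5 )111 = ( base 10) 31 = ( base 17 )1e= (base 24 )17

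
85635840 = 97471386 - 11835546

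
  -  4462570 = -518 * 8615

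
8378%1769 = 1302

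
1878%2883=1878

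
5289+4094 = 9383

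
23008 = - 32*(  -  719) 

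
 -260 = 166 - 426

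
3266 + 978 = 4244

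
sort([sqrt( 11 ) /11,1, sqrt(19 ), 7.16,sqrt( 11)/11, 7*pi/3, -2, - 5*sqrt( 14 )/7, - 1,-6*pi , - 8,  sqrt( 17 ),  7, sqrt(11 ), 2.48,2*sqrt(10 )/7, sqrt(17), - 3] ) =[-6*pi, -8, - 3,-5*sqrt( 14)/7, - 2,-1, sqrt(  11) /11,sqrt(11) /11, 2*sqrt(  10 )/7, 1,2.48,  sqrt( 11 ), sqrt( 17),  sqrt ( 17),  sqrt(19 ),7,7.16,  7*pi/3 ] 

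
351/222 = 1 + 43/74 = 1.58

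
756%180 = 36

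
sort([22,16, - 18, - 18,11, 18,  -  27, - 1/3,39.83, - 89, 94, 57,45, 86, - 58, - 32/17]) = [ - 89, - 58,-27, - 18,- 18,-32/17,-1/3 , 11, 16, 18, 22,  39.83, 45, 57,86, 94]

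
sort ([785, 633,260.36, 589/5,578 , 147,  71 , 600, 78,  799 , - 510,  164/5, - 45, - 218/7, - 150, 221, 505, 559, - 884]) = [ - 884, - 510, - 150, - 45, - 218/7,164/5, 71,78, 589/5, 147,221, 260.36, 505, 559, 578, 600, 633, 785, 799]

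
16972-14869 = 2103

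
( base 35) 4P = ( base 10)165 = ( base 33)50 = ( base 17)9C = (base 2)10100101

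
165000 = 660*250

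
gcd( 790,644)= 2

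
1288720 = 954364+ 334356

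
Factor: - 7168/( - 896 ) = 8 = 2^3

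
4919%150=119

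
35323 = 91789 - 56466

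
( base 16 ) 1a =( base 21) 15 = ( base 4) 122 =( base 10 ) 26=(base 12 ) 22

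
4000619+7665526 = 11666145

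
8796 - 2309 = 6487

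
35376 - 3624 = 31752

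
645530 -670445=-24915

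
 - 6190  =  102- 6292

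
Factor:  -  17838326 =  - 2^1*11^1* 439^1 * 1847^1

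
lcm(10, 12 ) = 60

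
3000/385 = 600/77=7.79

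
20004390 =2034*9835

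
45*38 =1710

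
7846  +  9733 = 17579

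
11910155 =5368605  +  6541550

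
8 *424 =3392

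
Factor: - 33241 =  - 13^1*2557^1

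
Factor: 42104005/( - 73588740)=-8420801/14717748  =  - 2^( - 2)*3^( - 1 )*1226479^( -1 ) * 8420801^1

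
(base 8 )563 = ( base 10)371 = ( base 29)cn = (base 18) 12B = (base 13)227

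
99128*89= 8822392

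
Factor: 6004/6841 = 2^2*19^1*79^1*6841^( - 1)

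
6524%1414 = 868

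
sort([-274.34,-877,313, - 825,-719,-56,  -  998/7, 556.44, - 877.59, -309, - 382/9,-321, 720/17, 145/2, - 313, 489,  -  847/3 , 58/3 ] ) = [ - 877.59,-877, - 825, - 719 , - 321, - 313, - 309, - 847/3,  -  274.34,-998/7, - 56, - 382/9, 58/3,720/17,145/2 , 313, 489, 556.44]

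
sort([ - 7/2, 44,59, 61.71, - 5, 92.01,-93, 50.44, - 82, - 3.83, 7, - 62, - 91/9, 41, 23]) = [ - 93 , - 82, - 62, - 91/9, - 5, - 3.83, -7/2, 7,23, 41,  44 , 50.44,59, 61.71, 92.01] 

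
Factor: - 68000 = -2^5*5^3 * 17^1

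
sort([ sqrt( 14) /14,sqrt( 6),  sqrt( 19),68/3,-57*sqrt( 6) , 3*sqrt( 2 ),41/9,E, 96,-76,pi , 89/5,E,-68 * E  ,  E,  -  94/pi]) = [ - 68 * E, - 57*sqrt(6) , - 76,-94/pi,sqrt( 14)/14,sqrt( 6),E, E , E,pi,3* sqrt( 2 ),sqrt( 19 ),  41/9,89/5, 68/3,96 ]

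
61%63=61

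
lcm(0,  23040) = 0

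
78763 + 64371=143134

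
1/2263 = 1/2263 = 0.00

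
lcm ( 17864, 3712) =285824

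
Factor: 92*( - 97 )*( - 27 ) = 2^2*3^3*23^1*97^1 = 240948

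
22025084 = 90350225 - 68325141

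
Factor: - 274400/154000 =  - 98/55  =  -2^1*5^( - 1 ) * 7^2 * 11^( - 1)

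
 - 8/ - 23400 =1/2925  =  0.00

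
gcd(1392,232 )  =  232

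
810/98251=810/98251 =0.01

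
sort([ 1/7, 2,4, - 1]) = [-1,1/7,2,4]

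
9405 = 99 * 95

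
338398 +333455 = 671853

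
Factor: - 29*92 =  - 2^2*23^1*29^1 = -2668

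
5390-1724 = 3666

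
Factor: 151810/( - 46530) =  - 3^( - 2 )* 11^ ( - 1)*17^1*19^1=- 323/99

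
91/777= 13/111 = 0.12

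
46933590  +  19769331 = 66702921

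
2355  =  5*471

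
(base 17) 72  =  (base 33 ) 3m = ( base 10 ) 121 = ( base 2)1111001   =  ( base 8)171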